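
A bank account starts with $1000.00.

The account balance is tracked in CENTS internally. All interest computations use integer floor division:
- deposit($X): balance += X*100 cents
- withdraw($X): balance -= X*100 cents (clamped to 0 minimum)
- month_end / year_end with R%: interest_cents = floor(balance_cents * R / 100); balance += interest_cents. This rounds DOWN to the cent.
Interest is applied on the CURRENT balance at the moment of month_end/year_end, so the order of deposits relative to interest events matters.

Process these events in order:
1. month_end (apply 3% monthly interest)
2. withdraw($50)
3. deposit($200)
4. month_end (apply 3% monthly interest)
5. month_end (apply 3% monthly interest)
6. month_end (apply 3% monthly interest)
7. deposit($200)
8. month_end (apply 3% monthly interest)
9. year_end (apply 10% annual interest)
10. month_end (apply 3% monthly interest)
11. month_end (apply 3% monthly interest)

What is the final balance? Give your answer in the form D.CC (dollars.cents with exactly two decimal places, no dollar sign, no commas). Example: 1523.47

After 1 (month_end (apply 3% monthly interest)): balance=$1030.00 total_interest=$30.00
After 2 (withdraw($50)): balance=$980.00 total_interest=$30.00
After 3 (deposit($200)): balance=$1180.00 total_interest=$30.00
After 4 (month_end (apply 3% monthly interest)): balance=$1215.40 total_interest=$65.40
After 5 (month_end (apply 3% monthly interest)): balance=$1251.86 total_interest=$101.86
After 6 (month_end (apply 3% monthly interest)): balance=$1289.41 total_interest=$139.41
After 7 (deposit($200)): balance=$1489.41 total_interest=$139.41
After 8 (month_end (apply 3% monthly interest)): balance=$1534.09 total_interest=$184.09
After 9 (year_end (apply 10% annual interest)): balance=$1687.49 total_interest=$337.49
After 10 (month_end (apply 3% monthly interest)): balance=$1738.11 total_interest=$388.11
After 11 (month_end (apply 3% monthly interest)): balance=$1790.25 total_interest=$440.25

Answer: 1790.25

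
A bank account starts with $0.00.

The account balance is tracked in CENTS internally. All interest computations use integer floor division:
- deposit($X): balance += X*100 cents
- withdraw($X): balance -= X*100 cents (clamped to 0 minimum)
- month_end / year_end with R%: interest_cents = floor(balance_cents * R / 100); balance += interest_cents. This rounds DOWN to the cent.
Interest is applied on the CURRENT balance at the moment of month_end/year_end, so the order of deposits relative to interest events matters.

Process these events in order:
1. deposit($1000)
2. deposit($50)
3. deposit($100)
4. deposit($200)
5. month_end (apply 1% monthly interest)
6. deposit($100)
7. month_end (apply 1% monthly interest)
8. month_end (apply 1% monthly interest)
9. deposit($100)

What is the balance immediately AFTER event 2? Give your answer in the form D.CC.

After 1 (deposit($1000)): balance=$1000.00 total_interest=$0.00
After 2 (deposit($50)): balance=$1050.00 total_interest=$0.00

Answer: 1050.00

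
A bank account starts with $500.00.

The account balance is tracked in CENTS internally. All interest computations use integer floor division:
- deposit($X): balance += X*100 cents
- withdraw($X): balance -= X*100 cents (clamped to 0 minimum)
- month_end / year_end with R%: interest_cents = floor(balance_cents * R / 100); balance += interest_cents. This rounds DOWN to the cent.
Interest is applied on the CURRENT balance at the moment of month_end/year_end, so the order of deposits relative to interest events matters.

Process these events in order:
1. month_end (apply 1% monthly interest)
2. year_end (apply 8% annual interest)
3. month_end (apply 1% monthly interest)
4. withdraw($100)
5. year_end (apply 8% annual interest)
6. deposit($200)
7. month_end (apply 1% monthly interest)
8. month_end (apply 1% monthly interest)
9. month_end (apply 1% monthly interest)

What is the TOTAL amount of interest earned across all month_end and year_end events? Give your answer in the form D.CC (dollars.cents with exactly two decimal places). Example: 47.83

Answer: 107.70

Derivation:
After 1 (month_end (apply 1% monthly interest)): balance=$505.00 total_interest=$5.00
After 2 (year_end (apply 8% annual interest)): balance=$545.40 total_interest=$45.40
After 3 (month_end (apply 1% monthly interest)): balance=$550.85 total_interest=$50.85
After 4 (withdraw($100)): balance=$450.85 total_interest=$50.85
After 5 (year_end (apply 8% annual interest)): balance=$486.91 total_interest=$86.91
After 6 (deposit($200)): balance=$686.91 total_interest=$86.91
After 7 (month_end (apply 1% monthly interest)): balance=$693.77 total_interest=$93.77
After 8 (month_end (apply 1% monthly interest)): balance=$700.70 total_interest=$100.70
After 9 (month_end (apply 1% monthly interest)): balance=$707.70 total_interest=$107.70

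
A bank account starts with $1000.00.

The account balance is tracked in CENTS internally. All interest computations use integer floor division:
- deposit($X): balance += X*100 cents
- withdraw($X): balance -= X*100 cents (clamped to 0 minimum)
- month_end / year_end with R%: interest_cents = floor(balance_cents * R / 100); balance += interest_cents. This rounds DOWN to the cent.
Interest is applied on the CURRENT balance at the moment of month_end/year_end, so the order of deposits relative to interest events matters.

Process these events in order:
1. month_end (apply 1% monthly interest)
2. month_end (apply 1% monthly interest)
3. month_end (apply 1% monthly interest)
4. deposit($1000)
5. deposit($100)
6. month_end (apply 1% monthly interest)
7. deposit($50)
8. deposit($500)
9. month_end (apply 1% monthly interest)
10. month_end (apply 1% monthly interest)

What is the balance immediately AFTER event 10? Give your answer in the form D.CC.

Answer: 2755.89

Derivation:
After 1 (month_end (apply 1% monthly interest)): balance=$1010.00 total_interest=$10.00
After 2 (month_end (apply 1% monthly interest)): balance=$1020.10 total_interest=$20.10
After 3 (month_end (apply 1% monthly interest)): balance=$1030.30 total_interest=$30.30
After 4 (deposit($1000)): balance=$2030.30 total_interest=$30.30
After 5 (deposit($100)): balance=$2130.30 total_interest=$30.30
After 6 (month_end (apply 1% monthly interest)): balance=$2151.60 total_interest=$51.60
After 7 (deposit($50)): balance=$2201.60 total_interest=$51.60
After 8 (deposit($500)): balance=$2701.60 total_interest=$51.60
After 9 (month_end (apply 1% monthly interest)): balance=$2728.61 total_interest=$78.61
After 10 (month_end (apply 1% monthly interest)): balance=$2755.89 total_interest=$105.89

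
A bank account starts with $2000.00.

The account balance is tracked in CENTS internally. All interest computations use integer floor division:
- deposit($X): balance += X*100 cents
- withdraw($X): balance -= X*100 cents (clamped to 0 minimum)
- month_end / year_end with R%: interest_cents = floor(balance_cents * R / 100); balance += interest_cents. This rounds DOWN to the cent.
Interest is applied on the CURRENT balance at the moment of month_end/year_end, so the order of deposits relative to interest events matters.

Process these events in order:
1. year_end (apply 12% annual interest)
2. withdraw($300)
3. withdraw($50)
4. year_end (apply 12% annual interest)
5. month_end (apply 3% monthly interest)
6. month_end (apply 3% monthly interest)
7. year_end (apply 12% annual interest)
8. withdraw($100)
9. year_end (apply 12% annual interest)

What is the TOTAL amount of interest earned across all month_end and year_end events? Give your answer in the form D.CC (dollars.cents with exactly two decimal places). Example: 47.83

After 1 (year_end (apply 12% annual interest)): balance=$2240.00 total_interest=$240.00
After 2 (withdraw($300)): balance=$1940.00 total_interest=$240.00
After 3 (withdraw($50)): balance=$1890.00 total_interest=$240.00
After 4 (year_end (apply 12% annual interest)): balance=$2116.80 total_interest=$466.80
After 5 (month_end (apply 3% monthly interest)): balance=$2180.30 total_interest=$530.30
After 6 (month_end (apply 3% monthly interest)): balance=$2245.70 total_interest=$595.70
After 7 (year_end (apply 12% annual interest)): balance=$2515.18 total_interest=$865.18
After 8 (withdraw($100)): balance=$2415.18 total_interest=$865.18
After 9 (year_end (apply 12% annual interest)): balance=$2705.00 total_interest=$1155.00

Answer: 1155.00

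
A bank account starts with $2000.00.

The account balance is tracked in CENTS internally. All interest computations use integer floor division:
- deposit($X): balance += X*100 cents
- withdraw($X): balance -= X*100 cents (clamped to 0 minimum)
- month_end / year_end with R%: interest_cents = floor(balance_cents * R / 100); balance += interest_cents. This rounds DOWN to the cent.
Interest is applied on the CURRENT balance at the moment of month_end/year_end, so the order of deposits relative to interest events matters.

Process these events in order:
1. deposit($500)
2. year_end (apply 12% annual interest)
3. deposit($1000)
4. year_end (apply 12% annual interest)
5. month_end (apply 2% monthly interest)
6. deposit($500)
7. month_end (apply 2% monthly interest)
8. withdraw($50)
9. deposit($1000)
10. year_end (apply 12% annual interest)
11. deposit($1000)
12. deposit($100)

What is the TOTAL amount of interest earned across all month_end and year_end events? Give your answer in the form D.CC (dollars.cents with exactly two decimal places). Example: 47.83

Answer: 1644.49

Derivation:
After 1 (deposit($500)): balance=$2500.00 total_interest=$0.00
After 2 (year_end (apply 12% annual interest)): balance=$2800.00 total_interest=$300.00
After 3 (deposit($1000)): balance=$3800.00 total_interest=$300.00
After 4 (year_end (apply 12% annual interest)): balance=$4256.00 total_interest=$756.00
After 5 (month_end (apply 2% monthly interest)): balance=$4341.12 total_interest=$841.12
After 6 (deposit($500)): balance=$4841.12 total_interest=$841.12
After 7 (month_end (apply 2% monthly interest)): balance=$4937.94 total_interest=$937.94
After 8 (withdraw($50)): balance=$4887.94 total_interest=$937.94
After 9 (deposit($1000)): balance=$5887.94 total_interest=$937.94
After 10 (year_end (apply 12% annual interest)): balance=$6594.49 total_interest=$1644.49
After 11 (deposit($1000)): balance=$7594.49 total_interest=$1644.49
After 12 (deposit($100)): balance=$7694.49 total_interest=$1644.49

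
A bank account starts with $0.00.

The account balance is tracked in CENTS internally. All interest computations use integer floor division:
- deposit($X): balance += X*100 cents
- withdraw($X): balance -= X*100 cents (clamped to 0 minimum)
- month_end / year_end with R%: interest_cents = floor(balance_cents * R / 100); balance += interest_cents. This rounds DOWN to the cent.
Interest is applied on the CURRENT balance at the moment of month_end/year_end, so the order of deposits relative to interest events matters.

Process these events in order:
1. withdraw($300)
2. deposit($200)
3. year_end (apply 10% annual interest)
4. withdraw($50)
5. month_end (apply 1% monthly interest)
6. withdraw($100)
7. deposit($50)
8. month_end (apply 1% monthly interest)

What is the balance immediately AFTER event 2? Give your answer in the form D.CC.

Answer: 200.00

Derivation:
After 1 (withdraw($300)): balance=$0.00 total_interest=$0.00
After 2 (deposit($200)): balance=$200.00 total_interest=$0.00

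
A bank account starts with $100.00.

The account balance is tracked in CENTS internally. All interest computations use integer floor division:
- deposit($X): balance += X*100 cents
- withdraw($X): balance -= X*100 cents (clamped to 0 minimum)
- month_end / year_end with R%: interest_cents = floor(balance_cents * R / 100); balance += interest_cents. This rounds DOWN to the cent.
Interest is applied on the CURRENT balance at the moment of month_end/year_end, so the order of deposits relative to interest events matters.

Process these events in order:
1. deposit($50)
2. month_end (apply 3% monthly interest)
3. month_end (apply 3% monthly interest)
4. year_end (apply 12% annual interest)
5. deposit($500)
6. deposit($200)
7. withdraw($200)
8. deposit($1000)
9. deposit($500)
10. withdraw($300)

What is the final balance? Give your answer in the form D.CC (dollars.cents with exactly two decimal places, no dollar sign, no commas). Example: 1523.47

After 1 (deposit($50)): balance=$150.00 total_interest=$0.00
After 2 (month_end (apply 3% monthly interest)): balance=$154.50 total_interest=$4.50
After 3 (month_end (apply 3% monthly interest)): balance=$159.13 total_interest=$9.13
After 4 (year_end (apply 12% annual interest)): balance=$178.22 total_interest=$28.22
After 5 (deposit($500)): balance=$678.22 total_interest=$28.22
After 6 (deposit($200)): balance=$878.22 total_interest=$28.22
After 7 (withdraw($200)): balance=$678.22 total_interest=$28.22
After 8 (deposit($1000)): balance=$1678.22 total_interest=$28.22
After 9 (deposit($500)): balance=$2178.22 total_interest=$28.22
After 10 (withdraw($300)): balance=$1878.22 total_interest=$28.22

Answer: 1878.22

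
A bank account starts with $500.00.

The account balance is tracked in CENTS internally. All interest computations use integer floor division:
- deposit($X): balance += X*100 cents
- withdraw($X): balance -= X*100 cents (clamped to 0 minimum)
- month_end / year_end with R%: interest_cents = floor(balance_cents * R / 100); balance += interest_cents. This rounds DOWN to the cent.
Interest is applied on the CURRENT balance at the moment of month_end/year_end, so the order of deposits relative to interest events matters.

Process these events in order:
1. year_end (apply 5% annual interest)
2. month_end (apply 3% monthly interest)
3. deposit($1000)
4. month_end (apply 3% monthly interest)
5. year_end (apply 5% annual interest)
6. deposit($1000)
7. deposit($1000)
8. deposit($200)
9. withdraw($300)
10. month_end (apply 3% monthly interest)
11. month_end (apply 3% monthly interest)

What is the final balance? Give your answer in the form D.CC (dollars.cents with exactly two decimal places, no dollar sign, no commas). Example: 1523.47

After 1 (year_end (apply 5% annual interest)): balance=$525.00 total_interest=$25.00
After 2 (month_end (apply 3% monthly interest)): balance=$540.75 total_interest=$40.75
After 3 (deposit($1000)): balance=$1540.75 total_interest=$40.75
After 4 (month_end (apply 3% monthly interest)): balance=$1586.97 total_interest=$86.97
After 5 (year_end (apply 5% annual interest)): balance=$1666.31 total_interest=$166.31
After 6 (deposit($1000)): balance=$2666.31 total_interest=$166.31
After 7 (deposit($1000)): balance=$3666.31 total_interest=$166.31
After 8 (deposit($200)): balance=$3866.31 total_interest=$166.31
After 9 (withdraw($300)): balance=$3566.31 total_interest=$166.31
After 10 (month_end (apply 3% monthly interest)): balance=$3673.29 total_interest=$273.29
After 11 (month_end (apply 3% monthly interest)): balance=$3783.48 total_interest=$383.48

Answer: 3783.48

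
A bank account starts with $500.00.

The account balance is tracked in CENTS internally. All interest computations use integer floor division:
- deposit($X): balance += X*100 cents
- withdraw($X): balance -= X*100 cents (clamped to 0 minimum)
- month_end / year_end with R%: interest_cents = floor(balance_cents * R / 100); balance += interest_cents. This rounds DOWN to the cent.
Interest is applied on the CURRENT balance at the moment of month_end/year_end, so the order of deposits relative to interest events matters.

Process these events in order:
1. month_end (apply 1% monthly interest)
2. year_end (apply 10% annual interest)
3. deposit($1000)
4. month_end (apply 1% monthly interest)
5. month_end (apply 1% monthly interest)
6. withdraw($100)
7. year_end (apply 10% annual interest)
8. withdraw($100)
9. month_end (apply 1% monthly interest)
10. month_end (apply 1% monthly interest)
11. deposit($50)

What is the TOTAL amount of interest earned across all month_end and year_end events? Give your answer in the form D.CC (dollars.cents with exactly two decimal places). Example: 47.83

Answer: 266.28

Derivation:
After 1 (month_end (apply 1% monthly interest)): balance=$505.00 total_interest=$5.00
After 2 (year_end (apply 10% annual interest)): balance=$555.50 total_interest=$55.50
After 3 (deposit($1000)): balance=$1555.50 total_interest=$55.50
After 4 (month_end (apply 1% monthly interest)): balance=$1571.05 total_interest=$71.05
After 5 (month_end (apply 1% monthly interest)): balance=$1586.76 total_interest=$86.76
After 6 (withdraw($100)): balance=$1486.76 total_interest=$86.76
After 7 (year_end (apply 10% annual interest)): balance=$1635.43 total_interest=$235.43
After 8 (withdraw($100)): balance=$1535.43 total_interest=$235.43
After 9 (month_end (apply 1% monthly interest)): balance=$1550.78 total_interest=$250.78
After 10 (month_end (apply 1% monthly interest)): balance=$1566.28 total_interest=$266.28
After 11 (deposit($50)): balance=$1616.28 total_interest=$266.28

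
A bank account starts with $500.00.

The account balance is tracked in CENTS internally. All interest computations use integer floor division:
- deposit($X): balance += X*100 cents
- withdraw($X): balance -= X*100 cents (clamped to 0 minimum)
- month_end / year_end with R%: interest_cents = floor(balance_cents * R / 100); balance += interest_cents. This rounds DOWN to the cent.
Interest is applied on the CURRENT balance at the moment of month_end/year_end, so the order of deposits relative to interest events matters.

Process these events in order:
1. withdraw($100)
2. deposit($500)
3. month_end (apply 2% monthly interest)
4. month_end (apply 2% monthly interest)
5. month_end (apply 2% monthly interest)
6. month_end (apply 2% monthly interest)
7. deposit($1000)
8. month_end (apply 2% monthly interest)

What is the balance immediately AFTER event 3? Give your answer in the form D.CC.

After 1 (withdraw($100)): balance=$400.00 total_interest=$0.00
After 2 (deposit($500)): balance=$900.00 total_interest=$0.00
After 3 (month_end (apply 2% monthly interest)): balance=$918.00 total_interest=$18.00

Answer: 918.00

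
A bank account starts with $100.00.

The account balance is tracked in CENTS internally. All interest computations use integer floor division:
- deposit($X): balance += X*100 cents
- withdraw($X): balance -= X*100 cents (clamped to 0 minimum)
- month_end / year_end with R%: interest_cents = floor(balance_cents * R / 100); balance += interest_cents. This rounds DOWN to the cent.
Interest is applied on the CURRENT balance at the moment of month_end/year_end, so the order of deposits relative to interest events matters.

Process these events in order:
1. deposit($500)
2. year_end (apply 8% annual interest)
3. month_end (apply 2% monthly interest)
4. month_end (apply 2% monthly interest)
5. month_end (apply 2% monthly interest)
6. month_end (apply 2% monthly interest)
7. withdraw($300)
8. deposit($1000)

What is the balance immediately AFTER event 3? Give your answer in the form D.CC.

Answer: 660.96

Derivation:
After 1 (deposit($500)): balance=$600.00 total_interest=$0.00
After 2 (year_end (apply 8% annual interest)): balance=$648.00 total_interest=$48.00
After 3 (month_end (apply 2% monthly interest)): balance=$660.96 total_interest=$60.96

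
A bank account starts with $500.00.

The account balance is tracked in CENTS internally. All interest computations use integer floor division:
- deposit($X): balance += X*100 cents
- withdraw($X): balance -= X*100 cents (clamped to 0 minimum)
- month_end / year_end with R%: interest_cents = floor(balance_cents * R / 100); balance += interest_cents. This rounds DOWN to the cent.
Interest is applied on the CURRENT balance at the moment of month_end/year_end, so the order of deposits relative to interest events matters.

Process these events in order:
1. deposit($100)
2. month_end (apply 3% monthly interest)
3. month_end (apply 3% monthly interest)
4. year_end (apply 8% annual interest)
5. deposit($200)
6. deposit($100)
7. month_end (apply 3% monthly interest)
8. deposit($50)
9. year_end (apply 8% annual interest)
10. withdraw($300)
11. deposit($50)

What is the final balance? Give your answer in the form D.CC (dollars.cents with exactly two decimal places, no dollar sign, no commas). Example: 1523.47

After 1 (deposit($100)): balance=$600.00 total_interest=$0.00
After 2 (month_end (apply 3% monthly interest)): balance=$618.00 total_interest=$18.00
After 3 (month_end (apply 3% monthly interest)): balance=$636.54 total_interest=$36.54
After 4 (year_end (apply 8% annual interest)): balance=$687.46 total_interest=$87.46
After 5 (deposit($200)): balance=$887.46 total_interest=$87.46
After 6 (deposit($100)): balance=$987.46 total_interest=$87.46
After 7 (month_end (apply 3% monthly interest)): balance=$1017.08 total_interest=$117.08
After 8 (deposit($50)): balance=$1067.08 total_interest=$117.08
After 9 (year_end (apply 8% annual interest)): balance=$1152.44 total_interest=$202.44
After 10 (withdraw($300)): balance=$852.44 total_interest=$202.44
After 11 (deposit($50)): balance=$902.44 total_interest=$202.44

Answer: 902.44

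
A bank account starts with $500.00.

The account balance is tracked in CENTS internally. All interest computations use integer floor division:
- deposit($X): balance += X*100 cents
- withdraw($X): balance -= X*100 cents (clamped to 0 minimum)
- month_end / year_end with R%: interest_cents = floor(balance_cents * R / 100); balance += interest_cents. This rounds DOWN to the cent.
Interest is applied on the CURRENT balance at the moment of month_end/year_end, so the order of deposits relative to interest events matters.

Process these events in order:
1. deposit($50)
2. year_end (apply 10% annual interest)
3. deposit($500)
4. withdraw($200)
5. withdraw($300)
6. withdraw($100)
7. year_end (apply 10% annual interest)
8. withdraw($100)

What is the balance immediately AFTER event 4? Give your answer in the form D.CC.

Answer: 905.00

Derivation:
After 1 (deposit($50)): balance=$550.00 total_interest=$0.00
After 2 (year_end (apply 10% annual interest)): balance=$605.00 total_interest=$55.00
After 3 (deposit($500)): balance=$1105.00 total_interest=$55.00
After 4 (withdraw($200)): balance=$905.00 total_interest=$55.00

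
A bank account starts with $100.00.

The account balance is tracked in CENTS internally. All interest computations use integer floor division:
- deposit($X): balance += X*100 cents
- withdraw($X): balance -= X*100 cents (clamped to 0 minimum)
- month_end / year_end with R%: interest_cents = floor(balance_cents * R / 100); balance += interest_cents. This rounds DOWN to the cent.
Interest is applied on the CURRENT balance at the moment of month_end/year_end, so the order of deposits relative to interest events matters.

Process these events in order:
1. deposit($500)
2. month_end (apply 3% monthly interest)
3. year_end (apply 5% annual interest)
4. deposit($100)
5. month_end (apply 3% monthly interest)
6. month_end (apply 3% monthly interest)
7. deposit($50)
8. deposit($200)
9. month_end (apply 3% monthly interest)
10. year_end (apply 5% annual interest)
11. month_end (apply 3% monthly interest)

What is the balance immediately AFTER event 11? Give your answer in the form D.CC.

Answer: 1163.50

Derivation:
After 1 (deposit($500)): balance=$600.00 total_interest=$0.00
After 2 (month_end (apply 3% monthly interest)): balance=$618.00 total_interest=$18.00
After 3 (year_end (apply 5% annual interest)): balance=$648.90 total_interest=$48.90
After 4 (deposit($100)): balance=$748.90 total_interest=$48.90
After 5 (month_end (apply 3% monthly interest)): balance=$771.36 total_interest=$71.36
After 6 (month_end (apply 3% monthly interest)): balance=$794.50 total_interest=$94.50
After 7 (deposit($50)): balance=$844.50 total_interest=$94.50
After 8 (deposit($200)): balance=$1044.50 total_interest=$94.50
After 9 (month_end (apply 3% monthly interest)): balance=$1075.83 total_interest=$125.83
After 10 (year_end (apply 5% annual interest)): balance=$1129.62 total_interest=$179.62
After 11 (month_end (apply 3% monthly interest)): balance=$1163.50 total_interest=$213.50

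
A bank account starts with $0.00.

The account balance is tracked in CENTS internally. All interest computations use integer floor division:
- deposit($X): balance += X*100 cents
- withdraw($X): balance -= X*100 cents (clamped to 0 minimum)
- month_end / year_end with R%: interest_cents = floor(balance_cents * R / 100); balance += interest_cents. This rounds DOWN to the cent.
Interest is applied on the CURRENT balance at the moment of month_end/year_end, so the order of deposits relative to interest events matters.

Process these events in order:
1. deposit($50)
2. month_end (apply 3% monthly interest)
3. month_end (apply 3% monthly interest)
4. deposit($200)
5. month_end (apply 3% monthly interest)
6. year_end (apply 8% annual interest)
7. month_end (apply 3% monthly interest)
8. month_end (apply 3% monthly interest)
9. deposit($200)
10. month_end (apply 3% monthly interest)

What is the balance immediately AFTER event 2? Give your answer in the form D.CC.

After 1 (deposit($50)): balance=$50.00 total_interest=$0.00
After 2 (month_end (apply 3% monthly interest)): balance=$51.50 total_interest=$1.50

Answer: 51.50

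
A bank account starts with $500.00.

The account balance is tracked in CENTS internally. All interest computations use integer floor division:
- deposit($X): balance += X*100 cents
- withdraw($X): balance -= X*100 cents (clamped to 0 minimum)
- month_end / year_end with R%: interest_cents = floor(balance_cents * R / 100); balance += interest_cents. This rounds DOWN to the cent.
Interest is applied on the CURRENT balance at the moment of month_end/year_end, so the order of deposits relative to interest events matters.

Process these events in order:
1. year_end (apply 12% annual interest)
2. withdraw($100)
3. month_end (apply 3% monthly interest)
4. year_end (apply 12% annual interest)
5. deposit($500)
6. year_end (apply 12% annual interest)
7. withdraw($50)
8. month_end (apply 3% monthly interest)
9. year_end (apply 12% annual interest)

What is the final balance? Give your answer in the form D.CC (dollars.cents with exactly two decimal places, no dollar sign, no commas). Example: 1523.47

After 1 (year_end (apply 12% annual interest)): balance=$560.00 total_interest=$60.00
After 2 (withdraw($100)): balance=$460.00 total_interest=$60.00
After 3 (month_end (apply 3% monthly interest)): balance=$473.80 total_interest=$73.80
After 4 (year_end (apply 12% annual interest)): balance=$530.65 total_interest=$130.65
After 5 (deposit($500)): balance=$1030.65 total_interest=$130.65
After 6 (year_end (apply 12% annual interest)): balance=$1154.32 total_interest=$254.32
After 7 (withdraw($50)): balance=$1104.32 total_interest=$254.32
After 8 (month_end (apply 3% monthly interest)): balance=$1137.44 total_interest=$287.44
After 9 (year_end (apply 12% annual interest)): balance=$1273.93 total_interest=$423.93

Answer: 1273.93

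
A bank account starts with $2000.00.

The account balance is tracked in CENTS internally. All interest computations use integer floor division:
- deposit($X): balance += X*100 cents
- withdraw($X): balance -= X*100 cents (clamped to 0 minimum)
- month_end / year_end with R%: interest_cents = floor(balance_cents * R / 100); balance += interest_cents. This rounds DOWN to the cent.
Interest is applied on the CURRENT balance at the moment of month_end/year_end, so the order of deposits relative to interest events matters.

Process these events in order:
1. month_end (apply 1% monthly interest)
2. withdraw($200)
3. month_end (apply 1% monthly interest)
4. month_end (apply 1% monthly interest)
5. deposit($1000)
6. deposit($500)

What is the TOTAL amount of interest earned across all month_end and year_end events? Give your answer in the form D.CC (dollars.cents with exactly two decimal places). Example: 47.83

After 1 (month_end (apply 1% monthly interest)): balance=$2020.00 total_interest=$20.00
After 2 (withdraw($200)): balance=$1820.00 total_interest=$20.00
After 3 (month_end (apply 1% monthly interest)): balance=$1838.20 total_interest=$38.20
After 4 (month_end (apply 1% monthly interest)): balance=$1856.58 total_interest=$56.58
After 5 (deposit($1000)): balance=$2856.58 total_interest=$56.58
After 6 (deposit($500)): balance=$3356.58 total_interest=$56.58

Answer: 56.58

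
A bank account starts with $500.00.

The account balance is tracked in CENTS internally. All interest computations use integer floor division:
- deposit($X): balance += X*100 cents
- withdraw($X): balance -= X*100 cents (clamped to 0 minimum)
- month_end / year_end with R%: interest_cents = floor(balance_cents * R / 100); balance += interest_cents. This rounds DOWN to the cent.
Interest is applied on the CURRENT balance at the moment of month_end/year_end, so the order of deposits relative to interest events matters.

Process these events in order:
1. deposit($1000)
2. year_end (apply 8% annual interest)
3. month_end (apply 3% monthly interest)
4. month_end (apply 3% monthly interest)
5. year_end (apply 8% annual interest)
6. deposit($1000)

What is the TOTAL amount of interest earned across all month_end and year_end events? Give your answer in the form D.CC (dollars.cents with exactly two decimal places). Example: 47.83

After 1 (deposit($1000)): balance=$1500.00 total_interest=$0.00
After 2 (year_end (apply 8% annual interest)): balance=$1620.00 total_interest=$120.00
After 3 (month_end (apply 3% monthly interest)): balance=$1668.60 total_interest=$168.60
After 4 (month_end (apply 3% monthly interest)): balance=$1718.65 total_interest=$218.65
After 5 (year_end (apply 8% annual interest)): balance=$1856.14 total_interest=$356.14
After 6 (deposit($1000)): balance=$2856.14 total_interest=$356.14

Answer: 356.14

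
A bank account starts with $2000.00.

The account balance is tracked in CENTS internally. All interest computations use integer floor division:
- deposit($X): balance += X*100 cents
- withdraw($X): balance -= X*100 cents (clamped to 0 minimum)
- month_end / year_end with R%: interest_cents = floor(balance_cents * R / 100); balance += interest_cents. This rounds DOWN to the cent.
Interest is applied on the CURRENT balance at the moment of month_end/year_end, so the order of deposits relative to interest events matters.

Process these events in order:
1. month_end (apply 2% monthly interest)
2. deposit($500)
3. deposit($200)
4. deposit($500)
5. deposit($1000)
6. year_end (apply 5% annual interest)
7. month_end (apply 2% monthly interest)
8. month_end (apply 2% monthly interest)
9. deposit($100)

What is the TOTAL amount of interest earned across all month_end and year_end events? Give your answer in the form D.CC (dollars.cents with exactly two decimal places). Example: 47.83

After 1 (month_end (apply 2% monthly interest)): balance=$2040.00 total_interest=$40.00
After 2 (deposit($500)): balance=$2540.00 total_interest=$40.00
After 3 (deposit($200)): balance=$2740.00 total_interest=$40.00
After 4 (deposit($500)): balance=$3240.00 total_interest=$40.00
After 5 (deposit($1000)): balance=$4240.00 total_interest=$40.00
After 6 (year_end (apply 5% annual interest)): balance=$4452.00 total_interest=$252.00
After 7 (month_end (apply 2% monthly interest)): balance=$4541.04 total_interest=$341.04
After 8 (month_end (apply 2% monthly interest)): balance=$4631.86 total_interest=$431.86
After 9 (deposit($100)): balance=$4731.86 total_interest=$431.86

Answer: 431.86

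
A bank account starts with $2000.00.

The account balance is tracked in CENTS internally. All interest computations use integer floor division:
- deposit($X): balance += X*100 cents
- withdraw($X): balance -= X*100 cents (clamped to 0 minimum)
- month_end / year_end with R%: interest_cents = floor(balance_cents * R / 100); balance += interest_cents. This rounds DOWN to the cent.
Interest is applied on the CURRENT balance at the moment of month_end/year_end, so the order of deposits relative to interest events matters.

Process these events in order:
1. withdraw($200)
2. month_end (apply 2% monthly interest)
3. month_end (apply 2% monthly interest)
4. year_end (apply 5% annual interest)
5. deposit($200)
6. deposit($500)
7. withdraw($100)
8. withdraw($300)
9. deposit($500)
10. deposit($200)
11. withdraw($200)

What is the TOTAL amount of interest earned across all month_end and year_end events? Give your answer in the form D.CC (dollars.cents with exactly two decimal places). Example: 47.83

After 1 (withdraw($200)): balance=$1800.00 total_interest=$0.00
After 2 (month_end (apply 2% monthly interest)): balance=$1836.00 total_interest=$36.00
After 3 (month_end (apply 2% monthly interest)): balance=$1872.72 total_interest=$72.72
After 4 (year_end (apply 5% annual interest)): balance=$1966.35 total_interest=$166.35
After 5 (deposit($200)): balance=$2166.35 total_interest=$166.35
After 6 (deposit($500)): balance=$2666.35 total_interest=$166.35
After 7 (withdraw($100)): balance=$2566.35 total_interest=$166.35
After 8 (withdraw($300)): balance=$2266.35 total_interest=$166.35
After 9 (deposit($500)): balance=$2766.35 total_interest=$166.35
After 10 (deposit($200)): balance=$2966.35 total_interest=$166.35
After 11 (withdraw($200)): balance=$2766.35 total_interest=$166.35

Answer: 166.35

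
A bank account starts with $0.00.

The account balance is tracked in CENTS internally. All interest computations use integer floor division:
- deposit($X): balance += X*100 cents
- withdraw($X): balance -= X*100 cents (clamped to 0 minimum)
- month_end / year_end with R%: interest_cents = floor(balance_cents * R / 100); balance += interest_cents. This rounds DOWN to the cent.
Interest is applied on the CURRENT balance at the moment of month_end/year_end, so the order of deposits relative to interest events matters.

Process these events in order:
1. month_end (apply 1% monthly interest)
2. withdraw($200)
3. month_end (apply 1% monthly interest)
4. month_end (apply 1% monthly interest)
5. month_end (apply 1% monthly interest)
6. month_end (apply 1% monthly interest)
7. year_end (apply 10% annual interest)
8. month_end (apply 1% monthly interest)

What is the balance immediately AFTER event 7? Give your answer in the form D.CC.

Answer: 0.00

Derivation:
After 1 (month_end (apply 1% monthly interest)): balance=$0.00 total_interest=$0.00
After 2 (withdraw($200)): balance=$0.00 total_interest=$0.00
After 3 (month_end (apply 1% monthly interest)): balance=$0.00 total_interest=$0.00
After 4 (month_end (apply 1% monthly interest)): balance=$0.00 total_interest=$0.00
After 5 (month_end (apply 1% monthly interest)): balance=$0.00 total_interest=$0.00
After 6 (month_end (apply 1% monthly interest)): balance=$0.00 total_interest=$0.00
After 7 (year_end (apply 10% annual interest)): balance=$0.00 total_interest=$0.00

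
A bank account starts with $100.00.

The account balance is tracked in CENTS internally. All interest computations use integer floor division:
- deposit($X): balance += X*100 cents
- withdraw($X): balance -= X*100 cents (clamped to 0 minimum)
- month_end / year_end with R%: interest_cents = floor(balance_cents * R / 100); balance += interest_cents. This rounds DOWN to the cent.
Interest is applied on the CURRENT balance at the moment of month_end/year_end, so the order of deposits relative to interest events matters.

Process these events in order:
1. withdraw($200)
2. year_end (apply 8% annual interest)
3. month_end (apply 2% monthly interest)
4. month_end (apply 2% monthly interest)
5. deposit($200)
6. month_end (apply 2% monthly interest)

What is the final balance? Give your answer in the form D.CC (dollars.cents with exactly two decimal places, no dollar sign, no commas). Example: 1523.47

Answer: 204.00

Derivation:
After 1 (withdraw($200)): balance=$0.00 total_interest=$0.00
After 2 (year_end (apply 8% annual interest)): balance=$0.00 total_interest=$0.00
After 3 (month_end (apply 2% monthly interest)): balance=$0.00 total_interest=$0.00
After 4 (month_end (apply 2% monthly interest)): balance=$0.00 total_interest=$0.00
After 5 (deposit($200)): balance=$200.00 total_interest=$0.00
After 6 (month_end (apply 2% monthly interest)): balance=$204.00 total_interest=$4.00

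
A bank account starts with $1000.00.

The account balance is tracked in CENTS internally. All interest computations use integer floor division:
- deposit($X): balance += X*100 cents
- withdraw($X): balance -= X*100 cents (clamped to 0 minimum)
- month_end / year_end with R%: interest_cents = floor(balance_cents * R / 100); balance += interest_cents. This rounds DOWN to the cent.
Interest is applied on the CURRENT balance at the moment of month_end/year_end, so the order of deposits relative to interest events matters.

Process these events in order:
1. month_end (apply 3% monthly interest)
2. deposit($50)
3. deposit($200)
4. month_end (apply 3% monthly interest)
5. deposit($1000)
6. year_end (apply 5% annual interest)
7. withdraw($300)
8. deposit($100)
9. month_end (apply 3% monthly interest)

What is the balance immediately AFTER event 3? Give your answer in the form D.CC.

Answer: 1280.00

Derivation:
After 1 (month_end (apply 3% monthly interest)): balance=$1030.00 total_interest=$30.00
After 2 (deposit($50)): balance=$1080.00 total_interest=$30.00
After 3 (deposit($200)): balance=$1280.00 total_interest=$30.00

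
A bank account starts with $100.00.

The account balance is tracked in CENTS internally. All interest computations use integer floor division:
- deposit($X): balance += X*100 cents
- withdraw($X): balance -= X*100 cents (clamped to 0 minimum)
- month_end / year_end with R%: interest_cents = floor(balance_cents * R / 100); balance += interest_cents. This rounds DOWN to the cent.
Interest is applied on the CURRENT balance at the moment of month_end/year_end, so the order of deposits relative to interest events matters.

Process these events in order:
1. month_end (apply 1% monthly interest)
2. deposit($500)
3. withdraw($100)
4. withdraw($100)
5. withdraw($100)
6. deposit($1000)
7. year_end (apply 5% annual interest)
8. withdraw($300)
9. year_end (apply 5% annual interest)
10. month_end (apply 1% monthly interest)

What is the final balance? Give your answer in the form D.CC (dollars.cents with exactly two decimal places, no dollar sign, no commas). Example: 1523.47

After 1 (month_end (apply 1% monthly interest)): balance=$101.00 total_interest=$1.00
After 2 (deposit($500)): balance=$601.00 total_interest=$1.00
After 3 (withdraw($100)): balance=$501.00 total_interest=$1.00
After 4 (withdraw($100)): balance=$401.00 total_interest=$1.00
After 5 (withdraw($100)): balance=$301.00 total_interest=$1.00
After 6 (deposit($1000)): balance=$1301.00 total_interest=$1.00
After 7 (year_end (apply 5% annual interest)): balance=$1366.05 total_interest=$66.05
After 8 (withdraw($300)): balance=$1066.05 total_interest=$66.05
After 9 (year_end (apply 5% annual interest)): balance=$1119.35 total_interest=$119.35
After 10 (month_end (apply 1% monthly interest)): balance=$1130.54 total_interest=$130.54

Answer: 1130.54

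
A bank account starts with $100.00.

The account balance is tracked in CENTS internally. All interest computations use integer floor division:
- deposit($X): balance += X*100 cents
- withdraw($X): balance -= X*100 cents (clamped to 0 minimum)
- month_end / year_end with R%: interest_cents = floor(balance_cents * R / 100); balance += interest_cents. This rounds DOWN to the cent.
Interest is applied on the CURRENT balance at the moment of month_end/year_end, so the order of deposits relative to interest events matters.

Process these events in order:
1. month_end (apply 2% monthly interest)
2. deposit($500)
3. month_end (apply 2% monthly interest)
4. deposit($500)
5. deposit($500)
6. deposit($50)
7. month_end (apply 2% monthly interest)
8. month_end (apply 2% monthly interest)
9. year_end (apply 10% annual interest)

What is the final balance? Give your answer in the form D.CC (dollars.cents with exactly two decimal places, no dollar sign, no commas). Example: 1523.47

Answer: 1904.38

Derivation:
After 1 (month_end (apply 2% monthly interest)): balance=$102.00 total_interest=$2.00
After 2 (deposit($500)): balance=$602.00 total_interest=$2.00
After 3 (month_end (apply 2% monthly interest)): balance=$614.04 total_interest=$14.04
After 4 (deposit($500)): balance=$1114.04 total_interest=$14.04
After 5 (deposit($500)): balance=$1614.04 total_interest=$14.04
After 6 (deposit($50)): balance=$1664.04 total_interest=$14.04
After 7 (month_end (apply 2% monthly interest)): balance=$1697.32 total_interest=$47.32
After 8 (month_end (apply 2% monthly interest)): balance=$1731.26 total_interest=$81.26
After 9 (year_end (apply 10% annual interest)): balance=$1904.38 total_interest=$254.38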